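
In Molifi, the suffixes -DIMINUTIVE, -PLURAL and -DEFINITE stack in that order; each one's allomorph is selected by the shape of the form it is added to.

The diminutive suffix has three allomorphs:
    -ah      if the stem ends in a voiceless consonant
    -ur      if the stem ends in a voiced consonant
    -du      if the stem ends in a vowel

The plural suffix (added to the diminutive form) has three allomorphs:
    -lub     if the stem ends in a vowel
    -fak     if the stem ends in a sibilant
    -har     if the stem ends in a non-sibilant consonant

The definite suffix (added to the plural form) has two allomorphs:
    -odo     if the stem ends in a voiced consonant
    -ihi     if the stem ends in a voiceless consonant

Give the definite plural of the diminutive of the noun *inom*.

inomurharodo

*inom* — final sound /m/ (a voiced consonant) → -ur → *inomur*.
Since the final sound of the diminutive form *inomur* is /r/ (a non-sibilant consonant), it takes -har, giving *inomurhar*.
The plural form *inomurhar*: final consonant = /r/, voiced → -odo → *inomurharodo*.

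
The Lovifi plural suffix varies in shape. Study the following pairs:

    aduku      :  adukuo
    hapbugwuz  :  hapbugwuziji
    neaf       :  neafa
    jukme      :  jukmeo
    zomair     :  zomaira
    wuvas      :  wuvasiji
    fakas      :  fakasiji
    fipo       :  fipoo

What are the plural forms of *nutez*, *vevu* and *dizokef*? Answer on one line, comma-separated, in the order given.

nuteziji, vevuo, dizokefa

The pattern is sibilance of the final sound: -iji when the stem ends in a sibilant (*hapbugwuz*, *wuvas*, *fakas*); -a when the stem ends in a non-sibilant consonant (*neaf*, *zomair*); -o when the stem ends in a vowel (*aduku*, *jukme*, *fipo*).
The final sound of *nutez* is /z/, which is a sibilant, so the suffix is -iji, giving *nuteziji*.
*vevu*: final sound = /u/, a vowel → -o → *vevuo*.
The final sound of *dizokef* is /f/, which is a non-sibilant consonant, so the suffix is -a, giving *dizokefa*.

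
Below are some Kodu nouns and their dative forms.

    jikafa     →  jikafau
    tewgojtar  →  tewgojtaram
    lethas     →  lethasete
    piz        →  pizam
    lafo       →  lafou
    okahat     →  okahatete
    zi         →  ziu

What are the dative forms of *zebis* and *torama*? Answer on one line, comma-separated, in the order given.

zebisete, toramau

The suffix is conditioned by the final sound: -ete when the stem ends in a voiceless consonant (*lethas*, *okahat*); -am when the stem ends in a voiced consonant (*tewgojtar*, *piz*); -u when the stem ends in a vowel (*jikafa*, *lafo*, *zi*).
*zebis* — final sound /s/ (a voiceless consonant) → -ete → *zebisete*.
*torama*: final sound = /a/, a vowel → -u → *toramau*.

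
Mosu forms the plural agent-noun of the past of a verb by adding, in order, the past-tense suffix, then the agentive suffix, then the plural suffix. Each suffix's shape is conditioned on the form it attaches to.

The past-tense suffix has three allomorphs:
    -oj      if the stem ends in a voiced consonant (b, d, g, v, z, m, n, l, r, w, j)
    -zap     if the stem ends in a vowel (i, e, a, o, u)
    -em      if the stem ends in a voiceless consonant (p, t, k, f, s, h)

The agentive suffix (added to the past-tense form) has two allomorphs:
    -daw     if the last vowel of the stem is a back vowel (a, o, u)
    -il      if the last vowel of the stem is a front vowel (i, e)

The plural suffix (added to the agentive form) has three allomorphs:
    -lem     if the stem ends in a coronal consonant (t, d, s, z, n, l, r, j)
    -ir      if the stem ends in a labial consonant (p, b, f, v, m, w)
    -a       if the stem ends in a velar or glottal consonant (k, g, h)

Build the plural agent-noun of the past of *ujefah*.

ujefahemillem

*ujefah*: final sound = /h/, a voiceless consonant → -em → *ujefahem*.
The past-tense form *ujefahem*: last vowel = /e/, a front vowel → -il → *ujefahemil*.
The agentive form *ujefahemil*: final consonant = /l/, coronal → -lem → *ujefahemillem*.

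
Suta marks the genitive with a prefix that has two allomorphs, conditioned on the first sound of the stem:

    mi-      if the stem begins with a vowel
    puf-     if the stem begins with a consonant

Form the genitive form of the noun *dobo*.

*dobo*: first sound = /d/, a consonant → puf- → *pufdobo*.

pufdobo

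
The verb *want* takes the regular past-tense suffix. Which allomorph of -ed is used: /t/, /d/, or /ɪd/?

The stem *want* ends in /t/ or /d/.
The -ed suffix is realized as /ɪd/ after /t, d/; as /t/ after other voiceless consonants; and as /d/ after other voiced sounds.
So -ed on *want* is pronounced /ɪd/.

/ɪd/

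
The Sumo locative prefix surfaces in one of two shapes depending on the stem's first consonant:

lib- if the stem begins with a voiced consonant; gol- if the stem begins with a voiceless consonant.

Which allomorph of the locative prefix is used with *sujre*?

*sujre* — first consonant /s/ (voiceless) → gol-.

gol-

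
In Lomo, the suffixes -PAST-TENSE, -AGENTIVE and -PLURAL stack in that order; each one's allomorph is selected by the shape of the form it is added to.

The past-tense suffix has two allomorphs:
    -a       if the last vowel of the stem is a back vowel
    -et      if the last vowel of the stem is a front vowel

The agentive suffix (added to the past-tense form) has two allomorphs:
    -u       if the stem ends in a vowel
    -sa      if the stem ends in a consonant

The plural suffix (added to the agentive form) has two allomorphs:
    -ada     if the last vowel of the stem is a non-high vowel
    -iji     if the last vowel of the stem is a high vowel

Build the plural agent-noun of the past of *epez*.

epezetsaada

The last vowel of *epez* is /e/, which is a front vowel, so the past-tense suffix is -et, giving *epezet*.
The past-tense form *epezet* — final sound /t/ (a consonant) → -sa → *epezetsa*.
The agentive form *epezetsa* — last vowel /a/ (a non-high vowel) → -ada → *epezetsaada*.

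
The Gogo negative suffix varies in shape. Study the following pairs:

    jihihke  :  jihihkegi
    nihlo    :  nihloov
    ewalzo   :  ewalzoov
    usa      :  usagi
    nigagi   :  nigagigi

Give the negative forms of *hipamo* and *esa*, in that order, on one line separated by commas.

hipamoov, esagi

The pattern is rounding harmony: -ov when the last vowel of the stem is a rounded vowel (*nihlo*, *ewalzo*); -gi when the last vowel of the stem is an unrounded vowel (*jihihke*, *usa*, *nigagi*).
Since the last vowel of *hipamo* is /o/ (a rounded vowel), it takes -ov, giving *hipamoov*.
*esa*: last vowel = /a/, an unrounded vowel → -gi → *esagi*.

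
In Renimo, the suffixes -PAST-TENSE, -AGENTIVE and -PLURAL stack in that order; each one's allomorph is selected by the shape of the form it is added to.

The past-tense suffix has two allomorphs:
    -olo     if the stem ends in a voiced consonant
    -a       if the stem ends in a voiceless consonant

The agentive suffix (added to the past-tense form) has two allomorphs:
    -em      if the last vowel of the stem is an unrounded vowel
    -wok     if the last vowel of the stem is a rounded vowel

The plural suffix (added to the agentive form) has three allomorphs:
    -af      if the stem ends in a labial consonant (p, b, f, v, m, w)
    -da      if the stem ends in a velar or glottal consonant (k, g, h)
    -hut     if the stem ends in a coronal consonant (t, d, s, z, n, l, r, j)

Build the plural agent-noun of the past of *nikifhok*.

The final consonant of *nikifhok* is /k/, which is voiceless, so the past-tense suffix is -a, giving *nikifhoka*.
The past-tense form *nikifhoka* — last vowel /a/ (an unrounded vowel) → -em → *nikifhokaem*.
The agentive form *nikifhokaem* — final consonant /m/ (labial) → -af → *nikifhokaemaf*.

nikifhokaemaf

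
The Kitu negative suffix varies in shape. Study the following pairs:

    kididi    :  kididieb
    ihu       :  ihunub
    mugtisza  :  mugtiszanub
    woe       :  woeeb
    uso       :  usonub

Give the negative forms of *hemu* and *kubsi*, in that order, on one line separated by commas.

hemunub, kubsieb

The suffix is conditioned by the last vowel: -eb when the last vowel of the stem is a front vowel (*kididi*, *woe*); -nub when the last vowel of the stem is a back vowel (*ihu*, *mugtisza*, *uso*).
*hemu* — last vowel /u/ (a back vowel) → -nub → *hemunub*.
The last vowel of *kubsi* is /i/, which is a front vowel, so the suffix is -eb, giving *kubsieb*.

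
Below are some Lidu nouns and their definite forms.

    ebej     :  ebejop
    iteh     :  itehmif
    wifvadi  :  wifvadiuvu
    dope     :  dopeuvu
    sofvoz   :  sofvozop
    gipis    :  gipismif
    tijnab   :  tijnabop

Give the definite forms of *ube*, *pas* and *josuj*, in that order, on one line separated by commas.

ubeuvu, pasmif, josujop

The pattern is voicing of the final sound: -mif when the stem ends in a voiceless consonant (*iteh*, *gipis*); -op when the stem ends in a voiced consonant (*ebej*, *sofvoz*, *tijnab*); -uvu when the stem ends in a vowel (*wifvadi*, *dope*).
The final sound of *ube* is /e/, which is a vowel, so the suffix is -uvu, giving *ubeuvu*.
Since the final sound of *pas* is /s/ (a voiceless consonant), it takes -mif, giving *pasmif*.
The final sound of *josuj* is /j/, which is a voiced consonant, so the suffix is -op, giving *josujop*.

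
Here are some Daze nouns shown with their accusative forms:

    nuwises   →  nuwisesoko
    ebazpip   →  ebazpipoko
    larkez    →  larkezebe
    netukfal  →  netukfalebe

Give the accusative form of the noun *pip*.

pipoko

Looking at the final consonant of each stem: -oko when the stem ends in a voiceless consonant (*nuwises*, *ebazpip*); -ebe when the stem ends in a voiced consonant (*larkez*, *netukfal*).
*pip* — final consonant /p/ (voiceless) → -oko → *pipoko*.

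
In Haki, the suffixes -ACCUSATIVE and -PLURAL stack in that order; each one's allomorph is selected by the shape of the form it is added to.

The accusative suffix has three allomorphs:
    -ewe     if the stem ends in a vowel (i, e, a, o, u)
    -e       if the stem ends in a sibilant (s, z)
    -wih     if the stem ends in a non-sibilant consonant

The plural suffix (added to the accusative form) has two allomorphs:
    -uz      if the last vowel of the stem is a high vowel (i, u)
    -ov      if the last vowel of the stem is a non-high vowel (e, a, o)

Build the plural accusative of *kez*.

kezeov

*kez*: final sound = /z/, a sibilant → -e → *keze*.
The accusative form *keze* — last vowel /e/ (a non-high vowel) → -ov → *kezeov*.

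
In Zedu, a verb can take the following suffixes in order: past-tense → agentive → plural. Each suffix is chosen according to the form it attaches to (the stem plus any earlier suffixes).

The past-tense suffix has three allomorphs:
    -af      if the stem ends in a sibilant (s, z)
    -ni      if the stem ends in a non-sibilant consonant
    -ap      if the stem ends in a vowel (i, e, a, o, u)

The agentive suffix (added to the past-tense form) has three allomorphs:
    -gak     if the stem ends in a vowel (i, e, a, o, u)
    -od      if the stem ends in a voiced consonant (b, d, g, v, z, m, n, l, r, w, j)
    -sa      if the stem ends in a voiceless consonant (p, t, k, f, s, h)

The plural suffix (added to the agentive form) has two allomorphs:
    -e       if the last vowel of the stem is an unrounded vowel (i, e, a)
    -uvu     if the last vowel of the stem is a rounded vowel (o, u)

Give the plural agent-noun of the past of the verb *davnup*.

*davnup* — final sound /p/ (a non-sibilant consonant) → -ni → *davnupni*.
Since the final sound of the past-tense form *davnupni* is /i/ (a vowel), it takes -gak, giving *davnupnigak*.
The agentive form *davnupnigak* — last vowel /a/ (an unrounded vowel) → -e → *davnupnigake*.

davnupnigake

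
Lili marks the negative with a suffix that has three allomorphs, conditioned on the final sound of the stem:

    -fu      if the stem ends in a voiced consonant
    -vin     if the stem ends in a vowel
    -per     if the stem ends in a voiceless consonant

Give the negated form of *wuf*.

*wuf* — final sound /f/ (a voiceless consonant) → -per → *wufper*.

wufper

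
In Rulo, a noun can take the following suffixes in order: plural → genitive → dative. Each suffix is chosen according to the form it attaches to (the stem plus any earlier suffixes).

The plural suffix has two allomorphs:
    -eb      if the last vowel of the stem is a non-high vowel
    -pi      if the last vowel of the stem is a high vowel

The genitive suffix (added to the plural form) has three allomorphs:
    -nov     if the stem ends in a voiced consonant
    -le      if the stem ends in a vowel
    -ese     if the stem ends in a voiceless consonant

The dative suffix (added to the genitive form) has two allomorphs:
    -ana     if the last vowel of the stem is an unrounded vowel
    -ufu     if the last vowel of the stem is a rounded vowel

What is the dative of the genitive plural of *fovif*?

Since the last vowel of *fovif* is /i/ (a high vowel), it takes -pi, giving *fovifpi*.
The plural form *fovifpi* — final sound /i/ (a vowel) → -le → *fovifpile*.
Since the last vowel of the genitive form *fovifpile* is /e/ (an unrounded vowel), it takes -ana, giving *fovifpileana*.

fovifpileana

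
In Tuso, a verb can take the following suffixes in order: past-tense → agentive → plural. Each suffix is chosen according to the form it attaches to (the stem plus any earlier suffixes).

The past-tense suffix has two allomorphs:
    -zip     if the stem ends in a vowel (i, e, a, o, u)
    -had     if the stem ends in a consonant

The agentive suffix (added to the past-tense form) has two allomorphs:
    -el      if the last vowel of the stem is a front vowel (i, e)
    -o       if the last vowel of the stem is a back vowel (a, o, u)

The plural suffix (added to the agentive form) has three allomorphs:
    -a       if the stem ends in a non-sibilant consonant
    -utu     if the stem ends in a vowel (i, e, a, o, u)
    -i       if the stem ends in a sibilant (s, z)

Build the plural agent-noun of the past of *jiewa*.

jiewazipela

The final sound of *jiewa* is /a/, which is a vowel, so the past-tense suffix is -zip, giving *jiewazip*.
The past-tense form *jiewazip* — last vowel /i/ (a front vowel) → -el → *jiewazipel*.
The agentive form *jiewazipel*: final sound = /l/, a non-sibilant consonant → -a → *jiewazipela*.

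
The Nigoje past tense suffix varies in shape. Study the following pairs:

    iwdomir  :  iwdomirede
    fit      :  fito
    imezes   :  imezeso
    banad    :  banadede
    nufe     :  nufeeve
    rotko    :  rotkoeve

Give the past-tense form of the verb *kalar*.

The suffix is conditioned by the final sound: -o when the stem ends in a voiceless consonant (*fit*, *imezes*); -ede when the stem ends in a voiced consonant (*iwdomir*, *banad*); -eve when the stem ends in a vowel (*nufe*, *rotko*).
Since the final sound of *kalar* is /r/ (a voiced consonant), it takes -ede, giving *kalarede*.

kalarede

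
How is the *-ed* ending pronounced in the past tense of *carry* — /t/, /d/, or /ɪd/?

/d/

The stem *carry* ends in a voiced sound other than /d/.
The -ed suffix is realized as /ɪd/ after /t, d/; as /t/ after other voiceless consonants; and as /d/ after other voiced sounds.
So -ed on *carry* is pronounced /d/.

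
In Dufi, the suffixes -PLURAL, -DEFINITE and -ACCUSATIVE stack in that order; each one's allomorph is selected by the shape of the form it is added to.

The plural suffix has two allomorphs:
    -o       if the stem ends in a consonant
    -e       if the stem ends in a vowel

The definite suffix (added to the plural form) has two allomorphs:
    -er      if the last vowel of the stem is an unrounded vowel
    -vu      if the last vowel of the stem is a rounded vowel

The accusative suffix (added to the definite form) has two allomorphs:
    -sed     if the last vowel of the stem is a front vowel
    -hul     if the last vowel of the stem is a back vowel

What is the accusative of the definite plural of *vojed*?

The final sound of *vojed* is /d/, which is a consonant, so the plural suffix is -o, giving *vojedo*.
Since the last vowel of the plural form *vojedo* is /o/ (a rounded vowel), it takes -vu, giving *vojedovu*.
The definite form *vojedovu* — last vowel /u/ (a back vowel) → -hul → *vojedovuhul*.

vojedovuhul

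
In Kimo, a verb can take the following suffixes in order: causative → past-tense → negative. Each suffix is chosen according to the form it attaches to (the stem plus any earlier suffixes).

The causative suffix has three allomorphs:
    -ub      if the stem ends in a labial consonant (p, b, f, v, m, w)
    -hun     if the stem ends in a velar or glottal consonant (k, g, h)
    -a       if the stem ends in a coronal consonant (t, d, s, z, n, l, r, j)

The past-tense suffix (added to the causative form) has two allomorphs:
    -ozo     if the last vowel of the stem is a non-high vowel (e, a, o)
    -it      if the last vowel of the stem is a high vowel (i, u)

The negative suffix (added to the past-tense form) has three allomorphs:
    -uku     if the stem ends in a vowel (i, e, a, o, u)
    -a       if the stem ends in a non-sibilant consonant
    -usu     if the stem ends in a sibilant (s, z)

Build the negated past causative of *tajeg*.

tajeghunita

The final consonant of *tajeg* is /g/, which is velar/glottal, so the causative suffix is -hun, giving *tajeghun*.
The last vowel of the causative form *tajeghun* is /u/, which is a high vowel, so the past-tense suffix is -it, giving *tajeghunit*.
The past-tense form *tajeghunit*: final sound = /t/, a non-sibilant consonant → -a → *tajeghunita*.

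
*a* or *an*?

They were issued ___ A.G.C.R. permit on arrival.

an

The indefinite article is chosen by the initial *sound* of the following word, not its spelling.
The initialism *A.G.C.R.* is read letter by letter; the first letter, A, is pronounced /eɪ/, which begins with a vowel sound.
So the article is *an*: They were issued an A.G.C.R. permit on arrival.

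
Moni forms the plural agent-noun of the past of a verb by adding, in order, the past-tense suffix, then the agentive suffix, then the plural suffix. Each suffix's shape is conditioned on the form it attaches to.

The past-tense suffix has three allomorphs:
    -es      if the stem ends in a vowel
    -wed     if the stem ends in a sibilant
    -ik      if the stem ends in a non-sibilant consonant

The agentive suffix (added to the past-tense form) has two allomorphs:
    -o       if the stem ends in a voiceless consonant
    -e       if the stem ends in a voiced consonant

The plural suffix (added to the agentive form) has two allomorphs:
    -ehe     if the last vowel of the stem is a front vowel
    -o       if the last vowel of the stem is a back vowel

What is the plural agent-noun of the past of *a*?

aesoo

Since the final sound of *a* is /a/ (a vowel), it takes -es, giving *aes*.
Since the final consonant of the past-tense form *aes* is /s/ (voiceless), it takes -o, giving *aeso*.
The agentive form *aeso*: last vowel = /o/, a back vowel → -o → *aesoo*.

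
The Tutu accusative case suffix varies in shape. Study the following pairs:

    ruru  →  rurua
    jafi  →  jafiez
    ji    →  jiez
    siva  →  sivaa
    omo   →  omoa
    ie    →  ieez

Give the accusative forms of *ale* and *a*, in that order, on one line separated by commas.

Looking at the last vowel of each stem: -ez when the last vowel of the stem is a front vowel (*jafi*, *ji*, *ie*); -a when the last vowel of the stem is a back vowel (*ruru*, *siva*, *omo*).
The last vowel of *ale* is /e/, which is a front vowel, so the suffix is -ez, giving *aleez*.
*a* — last vowel /a/ (a back vowel) → -a → *aa*.

aleez, aa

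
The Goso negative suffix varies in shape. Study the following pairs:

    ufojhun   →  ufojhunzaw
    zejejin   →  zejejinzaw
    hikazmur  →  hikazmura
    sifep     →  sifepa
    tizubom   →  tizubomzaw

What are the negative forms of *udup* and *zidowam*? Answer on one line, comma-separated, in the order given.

The suffix is conditioned by the final consonant: -zaw when the stem ends in a nasal (*ufojhun*, *zejejin*, *tizubom*); -a when the stem ends in a non-nasal consonant (*hikazmur*, *sifep*).
*udup*: final consonant = /p/, non-nasal → -a → *udupa*.
Since the final consonant of *zidowam* is /m/ (a nasal), it takes -zaw, giving *zidowamzaw*.

udupa, zidowamzaw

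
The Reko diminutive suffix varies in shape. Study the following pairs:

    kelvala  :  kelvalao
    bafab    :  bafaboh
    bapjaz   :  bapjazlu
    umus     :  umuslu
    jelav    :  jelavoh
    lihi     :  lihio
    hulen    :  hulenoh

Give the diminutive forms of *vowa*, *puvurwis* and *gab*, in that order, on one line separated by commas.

The suffix is conditioned by the final sound: -lu when the stem ends in a sibilant (*bapjaz*, *umus*); -oh when the stem ends in a non-sibilant consonant (*bafab*, *jelav*, *hulen*); -o when the stem ends in a vowel (*kelvala*, *lihi*).
The final sound of *vowa* is /a/, which is a vowel, so the suffix is -o, giving *vowao*.
Since the final sound of *puvurwis* is /s/ (a sibilant), it takes -lu, giving *puvurwislu*.
Since the final sound of *gab* is /b/ (a non-sibilant consonant), it takes -oh, giving *gaboh*.

vowao, puvurwislu, gaboh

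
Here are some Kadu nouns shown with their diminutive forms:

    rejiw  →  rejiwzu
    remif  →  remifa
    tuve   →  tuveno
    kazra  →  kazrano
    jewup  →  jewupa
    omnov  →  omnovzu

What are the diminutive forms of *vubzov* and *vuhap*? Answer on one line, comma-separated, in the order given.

vubzovzu, vuhapa

The suffix is conditioned by the final sound: -a when the stem ends in a voiceless consonant (*remif*, *jewup*); -zu when the stem ends in a voiced consonant (*rejiw*, *omnov*); -no when the stem ends in a vowel (*tuve*, *kazra*).
Since the final sound of *vubzov* is /v/ (a voiced consonant), it takes -zu, giving *vubzovzu*.
*vuhap*: final sound = /p/, a voiceless consonant → -a → *vuhapa*.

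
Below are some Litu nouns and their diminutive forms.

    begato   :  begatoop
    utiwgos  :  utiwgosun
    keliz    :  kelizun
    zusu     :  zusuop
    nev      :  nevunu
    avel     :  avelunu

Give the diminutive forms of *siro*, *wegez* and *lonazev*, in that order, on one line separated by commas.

siroop, wegezun, lonazevunu

The suffix is conditioned by the final sound: -un when the stem ends in a sibilant (*utiwgos*, *keliz*); -unu when the stem ends in a non-sibilant consonant (*nev*, *avel*); -op when the stem ends in a vowel (*begato*, *zusu*).
Since the final sound of *siro* is /o/ (a vowel), it takes -op, giving *siroop*.
The final sound of *wegez* is /z/, which is a sibilant, so the suffix is -un, giving *wegezun*.
Since the final sound of *lonazev* is /v/ (a non-sibilant consonant), it takes -unu, giving *lonazevunu*.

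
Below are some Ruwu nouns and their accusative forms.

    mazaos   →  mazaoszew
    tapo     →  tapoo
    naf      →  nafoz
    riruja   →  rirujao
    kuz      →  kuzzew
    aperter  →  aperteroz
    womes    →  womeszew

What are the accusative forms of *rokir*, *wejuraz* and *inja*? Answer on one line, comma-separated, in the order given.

rokiroz, wejurazzew, injao

The pattern is sibilance of the final sound: -zew when the stem ends in a sibilant (*mazaos*, *kuz*, *womes*); -oz when the stem ends in a non-sibilant consonant (*naf*, *aperter*); -o when the stem ends in a vowel (*tapo*, *riruja*).
*rokir* — final sound /r/ (a non-sibilant consonant) → -oz → *rokiroz*.
Since the final sound of *wejuraz* is /z/ (a sibilant), it takes -zew, giving *wejurazzew*.
The final sound of *inja* is /a/, which is a vowel, so the suffix is -o, giving *injao*.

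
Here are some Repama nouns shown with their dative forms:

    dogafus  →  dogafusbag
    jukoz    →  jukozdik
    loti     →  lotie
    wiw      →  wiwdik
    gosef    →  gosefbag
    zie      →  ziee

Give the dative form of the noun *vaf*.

vafbag

The alternation tracks the final sound of the stem — -bag when the stem ends in a voiceless consonant (*dogafus*, *gosef*); -dik when the stem ends in a voiced consonant (*jukoz*, *wiw*); -e when the stem ends in a vowel (*loti*, *zie*).
Since the final sound of *vaf* is /f/ (a voiceless consonant), it takes -bag, giving *vafbag*.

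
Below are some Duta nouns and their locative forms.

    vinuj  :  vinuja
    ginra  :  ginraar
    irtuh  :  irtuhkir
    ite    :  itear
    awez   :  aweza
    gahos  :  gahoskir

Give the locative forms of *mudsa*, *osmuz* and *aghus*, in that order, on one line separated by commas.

mudsaar, osmuza, aghuskir

The suffix is conditioned by the final sound: -kir when the stem ends in a voiceless consonant (*irtuh*, *gahos*); -a when the stem ends in a voiced consonant (*vinuj*, *awez*); -ar when the stem ends in a vowel (*ginra*, *ite*).
*mudsa*: final sound = /a/, a vowel → -ar → *mudsaar*.
*osmuz*: final sound = /z/, a voiced consonant → -a → *osmuza*.
The final sound of *aghus* is /s/, which is a voiceless consonant, so the suffix is -kir, giving *aghuskir*.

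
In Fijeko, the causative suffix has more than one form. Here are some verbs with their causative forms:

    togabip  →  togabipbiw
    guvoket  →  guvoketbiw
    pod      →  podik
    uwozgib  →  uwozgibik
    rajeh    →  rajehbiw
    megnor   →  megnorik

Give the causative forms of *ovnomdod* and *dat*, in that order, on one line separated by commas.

The pattern is voicing of the final consonant: -biw when the stem ends in a voiceless consonant (*togabip*, *guvoket*, *rajeh*); -ik when the stem ends in a voiced consonant (*pod*, *uwozgib*, *megnor*).
*ovnomdod* — final consonant /d/ (voiced) → -ik → *ovnomdodik*.
The final consonant of *dat* is /t/, which is voiceless, so the suffix is -biw, giving *datbiw*.

ovnomdodik, datbiw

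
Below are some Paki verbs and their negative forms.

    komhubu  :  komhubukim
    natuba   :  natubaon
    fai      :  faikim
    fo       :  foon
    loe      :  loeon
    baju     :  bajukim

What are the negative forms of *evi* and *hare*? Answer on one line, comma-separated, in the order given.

evikim, hareon

The alternation tracks the last vowel of the stem — -kim when the last vowel of the stem is a high vowel (*komhubu*, *fai*, *baju*); -on when the last vowel of the stem is a non-high vowel (*natuba*, *fo*, *loe*).
*evi*: last vowel = /i/, a high vowel → -kim → *evikim*.
*hare* — last vowel /e/ (a non-high vowel) → -on → *hareon*.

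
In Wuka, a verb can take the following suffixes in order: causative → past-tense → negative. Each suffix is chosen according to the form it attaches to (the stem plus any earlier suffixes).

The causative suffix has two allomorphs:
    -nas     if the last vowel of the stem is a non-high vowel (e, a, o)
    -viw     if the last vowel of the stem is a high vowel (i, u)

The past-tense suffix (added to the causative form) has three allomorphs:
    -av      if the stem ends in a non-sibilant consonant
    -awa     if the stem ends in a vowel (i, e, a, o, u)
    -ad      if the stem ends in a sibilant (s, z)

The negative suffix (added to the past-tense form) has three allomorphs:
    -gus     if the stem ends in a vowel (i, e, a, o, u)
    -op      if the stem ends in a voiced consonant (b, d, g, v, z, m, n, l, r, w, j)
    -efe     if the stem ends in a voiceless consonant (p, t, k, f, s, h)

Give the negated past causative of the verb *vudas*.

vudasnasadop

*vudas*: last vowel = /a/, a non-high vowel → -nas → *vudasnas*.
Since the final sound of the causative form *vudasnas* is /s/ (a sibilant), it takes -ad, giving *vudasnasad*.
The past-tense form *vudasnasad* — final sound /d/ (a voiced consonant) → -op → *vudasnasadop*.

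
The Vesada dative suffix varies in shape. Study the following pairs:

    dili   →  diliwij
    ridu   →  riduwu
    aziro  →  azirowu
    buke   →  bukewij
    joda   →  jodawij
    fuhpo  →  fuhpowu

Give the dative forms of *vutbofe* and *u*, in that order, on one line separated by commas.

vutbofewij, uwu

The pattern is rounding harmony: -wu when the last vowel of the stem is a rounded vowel (*ridu*, *aziro*, *fuhpo*); -wij when the last vowel of the stem is an unrounded vowel (*dili*, *buke*, *joda*).
*vutbofe* — last vowel /e/ (an unrounded vowel) → -wij → *vutbofewij*.
*u*: last vowel = /u/, a rounded vowel → -wu → *uwu*.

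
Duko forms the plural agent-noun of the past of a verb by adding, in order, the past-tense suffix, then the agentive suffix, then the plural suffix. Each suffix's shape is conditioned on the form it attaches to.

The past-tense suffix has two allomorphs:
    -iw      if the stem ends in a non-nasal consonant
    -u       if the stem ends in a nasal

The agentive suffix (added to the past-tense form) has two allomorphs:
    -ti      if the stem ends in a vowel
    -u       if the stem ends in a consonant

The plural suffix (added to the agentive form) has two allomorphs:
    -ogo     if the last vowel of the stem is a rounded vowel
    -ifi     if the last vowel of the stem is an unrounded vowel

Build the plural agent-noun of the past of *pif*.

pifiwuogo

*pif*: final consonant = /f/, non-nasal → -iw → *pifiw*.
Since the final sound of the past-tense form *pifiw* is /w/ (a consonant), it takes -u, giving *pifiwu*.
Since the last vowel of the agentive form *pifiwu* is /u/ (a rounded vowel), it takes -ogo, giving *pifiwuogo*.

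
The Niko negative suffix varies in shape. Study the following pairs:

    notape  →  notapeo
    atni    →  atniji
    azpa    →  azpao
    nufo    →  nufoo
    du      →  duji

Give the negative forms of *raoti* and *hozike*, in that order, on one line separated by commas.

raotiji, hozikeo

Looking at the last vowel of each stem: -ji when the last vowel of the stem is a high vowel (*atni*, *du*); -o when the last vowel of the stem is a non-high vowel (*notape*, *azpa*, *nufo*).
The last vowel of *raoti* is /i/, which is a high vowel, so the suffix is -ji, giving *raotiji*.
The last vowel of *hozike* is /e/, which is a non-high vowel, so the suffix is -o, giving *hozikeo*.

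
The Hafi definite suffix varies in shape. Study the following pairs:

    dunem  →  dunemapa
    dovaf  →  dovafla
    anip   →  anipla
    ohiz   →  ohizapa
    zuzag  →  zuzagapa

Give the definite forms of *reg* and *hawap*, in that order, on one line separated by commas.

The pattern is voicing of the final consonant: -la when the stem ends in a voiceless consonant (*dovaf*, *anip*); -apa when the stem ends in a voiced consonant (*dunem*, *ohiz*, *zuzag*).
Since the final consonant of *reg* is /g/ (voiced), it takes -apa, giving *regapa*.
Since the final consonant of *hawap* is /p/ (voiceless), it takes -la, giving *hawapla*.

regapa, hawapla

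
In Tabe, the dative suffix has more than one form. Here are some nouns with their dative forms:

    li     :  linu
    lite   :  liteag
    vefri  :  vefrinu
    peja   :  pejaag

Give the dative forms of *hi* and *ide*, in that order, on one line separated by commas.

hinu, ideag

Looking at the last vowel of each stem: -nu when the last vowel of the stem is a high vowel (*li*, *vefri*); -ag when the last vowel of the stem is a non-high vowel (*lite*, *peja*).
*hi*: last vowel = /i/, a high vowel → -nu → *hinu*.
The last vowel of *ide* is /e/, which is a non-high vowel, so the suffix is -ag, giving *ideag*.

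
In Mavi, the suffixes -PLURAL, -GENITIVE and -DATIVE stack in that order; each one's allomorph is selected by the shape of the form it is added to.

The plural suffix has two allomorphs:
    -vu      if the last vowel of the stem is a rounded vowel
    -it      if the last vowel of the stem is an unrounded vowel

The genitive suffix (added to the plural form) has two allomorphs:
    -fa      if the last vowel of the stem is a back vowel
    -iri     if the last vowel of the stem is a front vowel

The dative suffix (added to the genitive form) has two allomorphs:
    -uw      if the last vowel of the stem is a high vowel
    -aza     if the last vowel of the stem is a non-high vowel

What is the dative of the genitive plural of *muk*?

mukvufaaza

The last vowel of *muk* is /u/, which is a rounded vowel, so the plural suffix is -vu, giving *mukvu*.
Since the last vowel of the plural form *mukvu* is /u/ (a back vowel), it takes -fa, giving *mukvufa*.
The genitive form *mukvufa*: last vowel = /a/, a non-high vowel → -aza → *mukvufaaza*.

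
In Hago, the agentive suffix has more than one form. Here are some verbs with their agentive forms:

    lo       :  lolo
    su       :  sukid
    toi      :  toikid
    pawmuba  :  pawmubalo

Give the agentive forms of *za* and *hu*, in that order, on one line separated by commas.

Looking at the last vowel of each stem: -kid when the last vowel of the stem is a high vowel (*su*, *toi*); -lo when the last vowel of the stem is a non-high vowel (*lo*, *pawmuba*).
*za* — last vowel /a/ (a non-high vowel) → -lo → *zalo*.
Since the last vowel of *hu* is /u/ (a high vowel), it takes -kid, giving *hukid*.

zalo, hukid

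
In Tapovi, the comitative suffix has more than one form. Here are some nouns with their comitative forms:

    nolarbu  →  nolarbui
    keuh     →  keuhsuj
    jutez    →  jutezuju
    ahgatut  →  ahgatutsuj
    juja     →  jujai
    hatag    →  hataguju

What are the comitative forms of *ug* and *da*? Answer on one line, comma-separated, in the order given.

uguju, dai

Looking at the final sound of each stem: -suj when the stem ends in a voiceless consonant (*keuh*, *ahgatut*); -uju when the stem ends in a voiced consonant (*jutez*, *hatag*); -i when the stem ends in a vowel (*nolarbu*, *juja*).
*ug*: final sound = /g/, a voiced consonant → -uju → *uguju*.
*da*: final sound = /a/, a vowel → -i → *dai*.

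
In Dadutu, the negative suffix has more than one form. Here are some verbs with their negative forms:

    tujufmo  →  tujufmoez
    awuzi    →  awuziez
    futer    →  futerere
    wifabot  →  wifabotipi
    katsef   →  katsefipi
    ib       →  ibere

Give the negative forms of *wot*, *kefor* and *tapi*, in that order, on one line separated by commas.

The pattern is voicing of the final sound: -ipi when the stem ends in a voiceless consonant (*wifabot*, *katsef*); -ere when the stem ends in a voiced consonant (*futer*, *ib*); -ez when the stem ends in a vowel (*tujufmo*, *awuzi*).
Since the final sound of *wot* is /t/ (a voiceless consonant), it takes -ipi, giving *wotipi*.
Since the final sound of *kefor* is /r/ (a voiced consonant), it takes -ere, giving *keforere*.
*tapi* — final sound /i/ (a vowel) → -ez → *tapiez*.

wotipi, keforere, tapiez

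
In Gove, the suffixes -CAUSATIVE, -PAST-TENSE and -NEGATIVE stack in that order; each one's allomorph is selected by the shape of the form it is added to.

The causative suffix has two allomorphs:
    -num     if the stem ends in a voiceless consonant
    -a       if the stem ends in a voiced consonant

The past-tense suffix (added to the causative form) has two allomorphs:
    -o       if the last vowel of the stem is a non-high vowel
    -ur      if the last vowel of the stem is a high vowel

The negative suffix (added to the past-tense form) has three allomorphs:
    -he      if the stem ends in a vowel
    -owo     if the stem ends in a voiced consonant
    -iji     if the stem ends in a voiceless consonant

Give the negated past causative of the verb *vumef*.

The final consonant of *vumef* is /f/, which is voiceless, so the causative suffix is -num, giving *vumefnum*.
Since the last vowel of the causative form *vumefnum* is /u/ (a high vowel), it takes -ur, giving *vumefnumur*.
The past-tense form *vumefnumur*: final sound = /r/, a voiced consonant → -owo → *vumefnumurowo*.

vumefnumurowo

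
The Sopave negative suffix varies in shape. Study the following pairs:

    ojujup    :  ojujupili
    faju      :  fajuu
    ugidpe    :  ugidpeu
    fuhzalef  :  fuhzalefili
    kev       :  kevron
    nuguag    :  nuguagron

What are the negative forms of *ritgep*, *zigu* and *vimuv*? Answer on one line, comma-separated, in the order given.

ritgepili, ziguu, vimuvron

The pattern is voicing of the final sound: -ili when the stem ends in a voiceless consonant (*ojujup*, *fuhzalef*); -ron when the stem ends in a voiced consonant (*kev*, *nuguag*); -u when the stem ends in a vowel (*faju*, *ugidpe*).
Since the final sound of *ritgep* is /p/ (a voiceless consonant), it takes -ili, giving *ritgepili*.
Since the final sound of *zigu* is /u/ (a vowel), it takes -u, giving *ziguu*.
*vimuv*: final sound = /v/, a voiced consonant → -ron → *vimuvron*.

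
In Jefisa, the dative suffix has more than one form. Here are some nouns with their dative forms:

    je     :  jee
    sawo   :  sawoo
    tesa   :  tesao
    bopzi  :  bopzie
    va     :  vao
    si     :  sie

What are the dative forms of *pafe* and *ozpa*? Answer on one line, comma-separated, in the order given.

pafee, ozpao

The pattern is front/back vowel harmony: -e when the last vowel of the stem is a front vowel (*je*, *bopzi*, *si*); -o when the last vowel of the stem is a back vowel (*sawo*, *tesa*, *va*).
The last vowel of *pafe* is /e/, which is a front vowel, so the suffix is -e, giving *pafee*.
*ozpa*: last vowel = /a/, a back vowel → -o → *ozpao*.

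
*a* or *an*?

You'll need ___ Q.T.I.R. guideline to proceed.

a

The indefinite article is chosen by the initial *sound* of the following word, not its spelling.
The initialism *Q.T.I.R.* is read letter by letter; the first letter, Q, is pronounced /kjuː/, which begins with a consonant sound.
So the article is *a*: You'll need a Q.T.I.R. guideline to proceed.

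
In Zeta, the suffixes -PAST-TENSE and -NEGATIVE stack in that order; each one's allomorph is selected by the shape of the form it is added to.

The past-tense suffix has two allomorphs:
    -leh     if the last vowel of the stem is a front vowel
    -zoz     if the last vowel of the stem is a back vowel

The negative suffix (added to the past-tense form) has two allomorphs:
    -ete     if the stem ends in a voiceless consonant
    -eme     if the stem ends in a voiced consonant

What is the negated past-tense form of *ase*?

aselehete

The last vowel of *ase* is /e/, which is a front vowel, so the past-tense suffix is -leh, giving *aseleh*.
The final consonant of the past-tense form *aseleh* is /h/, which is voiceless, so the negative suffix is -ete, giving *aselehete*.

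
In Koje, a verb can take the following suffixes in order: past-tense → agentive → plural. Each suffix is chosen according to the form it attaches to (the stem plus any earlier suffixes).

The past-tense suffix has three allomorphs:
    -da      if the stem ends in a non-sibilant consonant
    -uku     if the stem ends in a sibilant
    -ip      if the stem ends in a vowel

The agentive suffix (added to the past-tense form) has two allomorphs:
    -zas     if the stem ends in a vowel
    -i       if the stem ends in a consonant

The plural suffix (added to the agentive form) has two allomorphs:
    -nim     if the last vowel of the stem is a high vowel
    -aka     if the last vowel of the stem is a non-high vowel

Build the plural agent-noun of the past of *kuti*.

Since the final sound of *kuti* is /i/ (a vowel), it takes -ip, giving *kutiip*.
The past-tense form *kutiip* — final sound /p/ (a consonant) → -i → *kutiipi*.
The agentive form *kutiipi* — last vowel /i/ (a high vowel) → -nim → *kutiipinim*.

kutiipinim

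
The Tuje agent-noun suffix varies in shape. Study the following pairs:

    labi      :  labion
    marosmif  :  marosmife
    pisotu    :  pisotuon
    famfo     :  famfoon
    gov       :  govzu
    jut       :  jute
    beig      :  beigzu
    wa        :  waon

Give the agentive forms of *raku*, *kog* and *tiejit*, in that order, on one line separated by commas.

The pattern is voicing of the final sound: -e when the stem ends in a voiceless consonant (*marosmif*, *jut*); -zu when the stem ends in a voiced consonant (*gov*, *beig*); -on when the stem ends in a vowel (*labi*, *pisotu*, *famfo*, *wa*).
The final sound of *raku* is /u/, which is a vowel, so the suffix is -on, giving *rakuon*.
*kog*: final sound = /g/, a voiced consonant → -zu → *kogzu*.
The final sound of *tiejit* is /t/, which is a voiceless consonant, so the suffix is -e, giving *tiejite*.

rakuon, kogzu, tiejite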